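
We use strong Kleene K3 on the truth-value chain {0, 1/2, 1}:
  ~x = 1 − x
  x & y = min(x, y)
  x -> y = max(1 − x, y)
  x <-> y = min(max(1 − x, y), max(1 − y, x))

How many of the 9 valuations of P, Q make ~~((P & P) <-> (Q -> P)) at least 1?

P = 0, Q = 0 ↦ 0  <
P = 0, Q = 1/2 ↦ 1/2  <
P = 0, Q = 1 ↦ 1  ≥
P = 1/2, Q = 0 ↦ 1/2  <
P = 1/2, Q = 1/2 ↦ 1/2  <
P = 1/2, Q = 1 ↦ 1/2  <
P = 1, Q = 0 ↦ 1  ≥
P = 1, Q = 1/2 ↦ 1  ≥
P = 1, Q = 1 ↦ 1  ≥
So 4 of the 9 assignments meet the threshold.

4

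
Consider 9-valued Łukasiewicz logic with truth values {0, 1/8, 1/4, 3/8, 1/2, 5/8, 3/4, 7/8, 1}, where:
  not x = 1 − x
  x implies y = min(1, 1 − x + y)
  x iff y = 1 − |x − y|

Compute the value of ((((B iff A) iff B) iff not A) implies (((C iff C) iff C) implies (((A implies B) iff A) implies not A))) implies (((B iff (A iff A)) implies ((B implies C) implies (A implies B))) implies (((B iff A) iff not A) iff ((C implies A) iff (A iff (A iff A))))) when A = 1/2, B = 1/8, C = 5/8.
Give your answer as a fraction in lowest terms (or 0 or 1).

3/4

B iff A = 1/8 iff 1/2 = 5/8
(B iff A) iff B = 5/8 iff 1/8 = 1/2
not A = not 1/2 = 1/2
((B iff A) iff B) iff not A = 1/2 iff 1/2 = 1
C iff C = 5/8 iff 5/8 = 1
(C iff C) iff C = 1 iff 5/8 = 5/8
A implies B = 1/2 implies 1/8 = 5/8
(A implies B) iff A = 5/8 iff 1/2 = 7/8
not A = not 1/2 = 1/2
((A implies B) iff A) implies not A = 7/8 implies 1/2 = 5/8
((C iff C) iff C) implies (((A implies B) iff A) implies not A) = 5/8 implies 5/8 = 1
(((B iff A) iff B) iff not A) implies (((C iff C) iff C) implies (((A implies B) iff A) implies not A)) = 1 implies 1 = 1
A iff A = 1/2 iff 1/2 = 1
B iff (A iff A) = 1/8 iff 1 = 1/8
B implies C = 1/8 implies 5/8 = 1
A implies B = 1/2 implies 1/8 = 5/8
(B implies C) implies (A implies B) = 1 implies 5/8 = 5/8
(B iff (A iff A)) implies ((B implies C) implies (A implies B)) = 1/8 implies 5/8 = 1
B iff A = 1/8 iff 1/2 = 5/8
not A = not 1/2 = 1/2
(B iff A) iff not A = 5/8 iff 1/2 = 7/8
C implies A = 5/8 implies 1/2 = 7/8
A iff A = 1/2 iff 1/2 = 1
A iff (A iff A) = 1/2 iff 1 = 1/2
(C implies A) iff (A iff (A iff A)) = 7/8 iff 1/2 = 5/8
((B iff A) iff not A) iff ((C implies A) iff (A iff (A iff A))) = 7/8 iff 5/8 = 3/4
((B iff (A iff A)) implies ((B implies C) implies (A implies B))) implies (((B iff A) iff not A) iff ((C implies A) iff (A iff (A iff A)))) = 1 implies 3/4 = 3/4
((((B iff A) iff B) iff not A) implies (((C iff C) iff C) implies (((A implies B) iff A) implies not A))) implies (((B iff (A iff A)) implies ((B implies C) implies (A implies B))) implies (((B iff A) iff not A) iff ((C implies A) iff (A iff (A iff A))))) = 1 implies 3/4 = 3/4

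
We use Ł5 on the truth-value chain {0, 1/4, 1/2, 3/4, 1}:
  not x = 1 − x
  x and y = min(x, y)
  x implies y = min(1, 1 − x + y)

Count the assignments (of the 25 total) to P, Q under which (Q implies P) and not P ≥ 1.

value 1: 1 assignment (counts)
value 3/4: 4 assignments
value 1/2: 7 assignments
value 1/4: 7 assignments
value 0: 6 assignments
So 1 of the 25 assignments meets the threshold.

1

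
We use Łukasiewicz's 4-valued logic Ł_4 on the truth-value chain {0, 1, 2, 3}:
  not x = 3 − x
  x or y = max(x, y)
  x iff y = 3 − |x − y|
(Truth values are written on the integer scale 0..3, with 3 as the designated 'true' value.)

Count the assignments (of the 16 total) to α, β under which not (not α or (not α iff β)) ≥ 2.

3

α = 0, β = 0 ↦ 0  <
α = 0, β = 1 ↦ 0  <
α = 0, β = 2 ↦ 0  <
α = 0, β = 3 ↦ 0  <
α = 1, β = 0 ↦ 1  <
α = 1, β = 1 ↦ 1  <
α = 1, β = 2 ↦ 0  <
α = 1, β = 3 ↦ 1  <
α = 2, β = 0 ↦ 1  <
α = 2, β = 1 ↦ 0  <
α = 2, β = 2 ↦ 1  <
α = 2, β = 3 ↦ 2  ≥
α = 3, β = 0 ↦ 0  <
α = 3, β = 1 ↦ 1  <
α = 3, β = 2 ↦ 2  ≥
α = 3, β = 3 ↦ 3  ≥
So 3 of the 16 assignments meet the threshold.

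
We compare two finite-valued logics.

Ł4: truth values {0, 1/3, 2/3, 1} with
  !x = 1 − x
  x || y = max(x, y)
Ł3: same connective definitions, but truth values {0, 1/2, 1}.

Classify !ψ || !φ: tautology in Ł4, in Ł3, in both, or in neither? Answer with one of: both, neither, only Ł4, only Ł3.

In Ł4: at φ = 1/3, ψ = 1/3 the value is 2/3 — not a tautology.
In Ł3: at φ = 1/2, ψ = 1/2 the value is 1/2 — not a tautology.

neither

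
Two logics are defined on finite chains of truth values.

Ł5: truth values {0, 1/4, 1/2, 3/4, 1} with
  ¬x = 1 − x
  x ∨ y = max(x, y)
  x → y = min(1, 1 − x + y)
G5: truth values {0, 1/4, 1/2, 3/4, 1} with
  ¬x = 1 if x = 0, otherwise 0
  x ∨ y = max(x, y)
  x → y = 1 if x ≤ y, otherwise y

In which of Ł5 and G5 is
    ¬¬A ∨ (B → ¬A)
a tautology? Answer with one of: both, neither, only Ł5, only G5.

In Ł5: at A = 1/4, B = 1 the value is 3/4 — not a tautology.
In G5: every assignment gives 1 — tautology.

only G5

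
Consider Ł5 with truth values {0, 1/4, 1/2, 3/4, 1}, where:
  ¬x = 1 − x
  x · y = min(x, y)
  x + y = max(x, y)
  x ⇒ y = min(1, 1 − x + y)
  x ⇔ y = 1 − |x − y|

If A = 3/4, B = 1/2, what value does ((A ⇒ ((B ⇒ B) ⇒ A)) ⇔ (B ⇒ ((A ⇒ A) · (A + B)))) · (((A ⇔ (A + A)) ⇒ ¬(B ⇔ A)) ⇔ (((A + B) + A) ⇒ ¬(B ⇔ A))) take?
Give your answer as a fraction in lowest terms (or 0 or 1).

3/4

B ⇒ B = 1/2 ⇒ 1/2 = 1
(B ⇒ B) ⇒ A = 1 ⇒ 3/4 = 3/4
A ⇒ ((B ⇒ B) ⇒ A) = 3/4 ⇒ 3/4 = 1
A ⇒ A = 3/4 ⇒ 3/4 = 1
A + B = 3/4 + 1/2 = 3/4
(A ⇒ A) · (A + B) = 1 · 3/4 = 3/4
B ⇒ ((A ⇒ A) · (A + B)) = 1/2 ⇒ 3/4 = 1
(A ⇒ ((B ⇒ B) ⇒ A)) ⇔ (B ⇒ ((A ⇒ A) · (A + B))) = 1 ⇔ 1 = 1
A + A = 3/4 + 3/4 = 3/4
A ⇔ (A + A) = 3/4 ⇔ 3/4 = 1
B ⇔ A = 1/2 ⇔ 3/4 = 3/4
¬(B ⇔ A) = ¬3/4 = 1/4
(A ⇔ (A + A)) ⇒ ¬(B ⇔ A) = 1 ⇒ 1/4 = 1/4
A + B = 3/4 + 1/2 = 3/4
(A + B) + A = 3/4 + 3/4 = 3/4
B ⇔ A = 1/2 ⇔ 3/4 = 3/4
¬(B ⇔ A) = ¬3/4 = 1/4
((A + B) + A) ⇒ ¬(B ⇔ A) = 3/4 ⇒ 1/4 = 1/2
((A ⇔ (A + A)) ⇒ ¬(B ⇔ A)) ⇔ (((A + B) + A) ⇒ ¬(B ⇔ A)) = 1/4 ⇔ 1/2 = 3/4
((A ⇒ ((B ⇒ B) ⇒ A)) ⇔ (B ⇒ ((A ⇒ A) · (A + B)))) · (((A ⇔ (A + A)) ⇒ ¬(B ⇔ A)) ⇔ (((A + B) + A) ⇒ ¬(B ⇔ A))) = 1 · 3/4 = 3/4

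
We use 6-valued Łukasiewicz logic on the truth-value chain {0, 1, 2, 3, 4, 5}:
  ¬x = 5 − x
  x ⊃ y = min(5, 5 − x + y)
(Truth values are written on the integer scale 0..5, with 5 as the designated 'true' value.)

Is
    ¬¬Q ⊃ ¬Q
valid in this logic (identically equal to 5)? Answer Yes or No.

No

Counterexample: take Q = 3.
¬Q = ¬3 = 2
¬¬Q = ¬2 = 3
¬Q = ¬3 = 2
¬¬Q ⊃ ¬Q = 3 ⊃ 2 = 4
This gives 4 ≠ 5.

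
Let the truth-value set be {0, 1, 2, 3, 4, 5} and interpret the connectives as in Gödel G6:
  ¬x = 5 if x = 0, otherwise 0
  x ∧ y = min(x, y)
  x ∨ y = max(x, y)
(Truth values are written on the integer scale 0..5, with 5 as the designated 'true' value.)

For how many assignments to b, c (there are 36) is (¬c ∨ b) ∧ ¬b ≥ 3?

1

value 5: 1 assignment (counts)
value 0: 35 assignments
So 1 of the 36 assignments meets the threshold.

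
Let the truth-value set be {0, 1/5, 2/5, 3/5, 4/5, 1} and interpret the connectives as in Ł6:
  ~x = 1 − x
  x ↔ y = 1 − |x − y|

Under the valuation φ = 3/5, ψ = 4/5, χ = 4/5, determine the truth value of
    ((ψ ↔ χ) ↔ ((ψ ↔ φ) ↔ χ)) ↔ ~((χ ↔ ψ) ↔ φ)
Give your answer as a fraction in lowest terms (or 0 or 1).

2/5

ψ ↔ χ = 4/5 ↔ 4/5 = 1
ψ ↔ φ = 4/5 ↔ 3/5 = 4/5
(ψ ↔ φ) ↔ χ = 4/5 ↔ 4/5 = 1
(ψ ↔ χ) ↔ ((ψ ↔ φ) ↔ χ) = 1 ↔ 1 = 1
χ ↔ ψ = 4/5 ↔ 4/5 = 1
(χ ↔ ψ) ↔ φ = 1 ↔ 3/5 = 3/5
~((χ ↔ ψ) ↔ φ) = ~3/5 = 2/5
((ψ ↔ χ) ↔ ((ψ ↔ φ) ↔ χ)) ↔ ~((χ ↔ ψ) ↔ φ) = 1 ↔ 2/5 = 2/5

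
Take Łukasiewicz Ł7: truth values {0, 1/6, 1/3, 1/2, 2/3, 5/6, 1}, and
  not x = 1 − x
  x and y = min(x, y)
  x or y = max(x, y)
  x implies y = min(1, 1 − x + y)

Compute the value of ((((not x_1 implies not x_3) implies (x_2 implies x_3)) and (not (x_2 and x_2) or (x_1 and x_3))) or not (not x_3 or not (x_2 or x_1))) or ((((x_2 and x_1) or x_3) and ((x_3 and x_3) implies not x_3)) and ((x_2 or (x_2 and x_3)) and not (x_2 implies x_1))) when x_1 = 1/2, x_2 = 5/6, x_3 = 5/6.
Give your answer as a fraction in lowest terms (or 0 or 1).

5/6

not x_1 = not 1/2 = 1/2
not x_3 = not 5/6 = 1/6
not x_1 implies not x_3 = 1/2 implies 1/6 = 2/3
x_2 implies x_3 = 5/6 implies 5/6 = 1
(not x_1 implies not x_3) implies (x_2 implies x_3) = 2/3 implies 1 = 1
x_2 and x_2 = 5/6 and 5/6 = 5/6
not (x_2 and x_2) = not 5/6 = 1/6
x_1 and x_3 = 1/2 and 5/6 = 1/2
not (x_2 and x_2) or (x_1 and x_3) = 1/6 or 1/2 = 1/2
((not x_1 implies not x_3) implies (x_2 implies x_3)) and (not (x_2 and x_2) or (x_1 and x_3)) = 1 and 1/2 = 1/2
not x_3 = not 5/6 = 1/6
x_2 or x_1 = 5/6 or 1/2 = 5/6
not (x_2 or x_1) = not 5/6 = 1/6
not x_3 or not (x_2 or x_1) = 1/6 or 1/6 = 1/6
not (not x_3 or not (x_2 or x_1)) = not 1/6 = 5/6
(((not x_1 implies not x_3) implies (x_2 implies x_3)) and (not (x_2 and x_2) or (x_1 and x_3))) or not (not x_3 or not (x_2 or x_1)) = 1/2 or 5/6 = 5/6
x_2 and x_1 = 5/6 and 1/2 = 1/2
(x_2 and x_1) or x_3 = 1/2 or 5/6 = 5/6
x_3 and x_3 = 5/6 and 5/6 = 5/6
not x_3 = not 5/6 = 1/6
(x_3 and x_3) implies not x_3 = 5/6 implies 1/6 = 1/3
((x_2 and x_1) or x_3) and ((x_3 and x_3) implies not x_3) = 5/6 and 1/3 = 1/3
x_2 and x_3 = 5/6 and 5/6 = 5/6
x_2 or (x_2 and x_3) = 5/6 or 5/6 = 5/6
x_2 implies x_1 = 5/6 implies 1/2 = 2/3
not (x_2 implies x_1) = not 2/3 = 1/3
(x_2 or (x_2 and x_3)) and not (x_2 implies x_1) = 5/6 and 1/3 = 1/3
(((x_2 and x_1) or x_3) and ((x_3 and x_3) implies not x_3)) and ((x_2 or (x_2 and x_3)) and not (x_2 implies x_1)) = 1/3 and 1/3 = 1/3
((((not x_1 implies not x_3) implies (x_2 implies x_3)) and (not (x_2 and x_2) or (x_1 and x_3))) or not (not x_3 or not (x_2 or x_1))) or ((((x_2 and x_1) or x_3) and ((x_3 and x_3) implies not x_3)) and ((x_2 or (x_2 and x_3)) and not (x_2 implies x_1))) = 5/6 or 1/3 = 5/6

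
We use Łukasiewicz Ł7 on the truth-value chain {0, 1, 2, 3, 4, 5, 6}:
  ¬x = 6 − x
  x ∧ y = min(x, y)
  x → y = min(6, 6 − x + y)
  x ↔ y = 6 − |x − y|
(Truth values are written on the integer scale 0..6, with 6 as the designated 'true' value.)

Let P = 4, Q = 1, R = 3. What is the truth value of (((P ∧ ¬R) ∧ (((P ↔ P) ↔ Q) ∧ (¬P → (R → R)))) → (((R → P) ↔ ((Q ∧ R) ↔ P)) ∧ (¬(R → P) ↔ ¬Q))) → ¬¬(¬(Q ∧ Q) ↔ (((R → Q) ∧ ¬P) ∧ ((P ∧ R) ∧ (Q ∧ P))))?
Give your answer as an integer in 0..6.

¬R = ¬3 = 3
P ∧ ¬R = 4 ∧ 3 = 3
P ↔ P = 4 ↔ 4 = 6
(P ↔ P) ↔ Q = 6 ↔ 1 = 1
¬P = ¬4 = 2
R → R = 3 → 3 = 6
¬P → (R → R) = 2 → 6 = 6
((P ↔ P) ↔ Q) ∧ (¬P → (R → R)) = 1 ∧ 6 = 1
(P ∧ ¬R) ∧ (((P ↔ P) ↔ Q) ∧ (¬P → (R → R))) = 3 ∧ 1 = 1
R → P = 3 → 4 = 6
Q ∧ R = 1 ∧ 3 = 1
(Q ∧ R) ↔ P = 1 ↔ 4 = 3
(R → P) ↔ ((Q ∧ R) ↔ P) = 6 ↔ 3 = 3
R → P = 3 → 4 = 6
¬(R → P) = ¬6 = 0
¬Q = ¬1 = 5
¬(R → P) ↔ ¬Q = 0 ↔ 5 = 1
((R → P) ↔ ((Q ∧ R) ↔ P)) ∧ (¬(R → P) ↔ ¬Q) = 3 ∧ 1 = 1
((P ∧ ¬R) ∧ (((P ↔ P) ↔ Q) ∧ (¬P → (R → R)))) → (((R → P) ↔ ((Q ∧ R) ↔ P)) ∧ (¬(R → P) ↔ ¬Q)) = 1 → 1 = 6
Q ∧ Q = 1 ∧ 1 = 1
¬(Q ∧ Q) = ¬1 = 5
R → Q = 3 → 1 = 4
¬P = ¬4 = 2
(R → Q) ∧ ¬P = 4 ∧ 2 = 2
P ∧ R = 4 ∧ 3 = 3
Q ∧ P = 1 ∧ 4 = 1
(P ∧ R) ∧ (Q ∧ P) = 3 ∧ 1 = 1
((R → Q) ∧ ¬P) ∧ ((P ∧ R) ∧ (Q ∧ P)) = 2 ∧ 1 = 1
¬(Q ∧ Q) ↔ (((R → Q) ∧ ¬P) ∧ ((P ∧ R) ∧ (Q ∧ P))) = 5 ↔ 1 = 2
¬(¬(Q ∧ Q) ↔ (((R → Q) ∧ ¬P) ∧ ((P ∧ R) ∧ (Q ∧ P)))) = ¬2 = 4
¬¬(¬(Q ∧ Q) ↔ (((R → Q) ∧ ¬P) ∧ ((P ∧ R) ∧ (Q ∧ P)))) = ¬4 = 2
(((P ∧ ¬R) ∧ (((P ↔ P) ↔ Q) ∧ (¬P → (R → R)))) → (((R → P) ↔ ((Q ∧ R) ↔ P)) ∧ (¬(R → P) ↔ ¬Q))) → ¬¬(¬(Q ∧ Q) ↔ (((R → Q) ∧ ¬P) ∧ ((P ∧ R) ∧ (Q ∧ P)))) = 6 → 2 = 2

2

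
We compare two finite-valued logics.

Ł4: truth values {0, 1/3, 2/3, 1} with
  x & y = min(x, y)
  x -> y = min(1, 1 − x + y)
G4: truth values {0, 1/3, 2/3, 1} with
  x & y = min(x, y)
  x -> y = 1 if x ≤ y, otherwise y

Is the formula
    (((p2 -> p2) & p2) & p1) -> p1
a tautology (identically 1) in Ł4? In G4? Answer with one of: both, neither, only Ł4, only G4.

In Ł4: every assignment gives 1 — tautology.
In G4: every assignment gives 1 — tautology.

both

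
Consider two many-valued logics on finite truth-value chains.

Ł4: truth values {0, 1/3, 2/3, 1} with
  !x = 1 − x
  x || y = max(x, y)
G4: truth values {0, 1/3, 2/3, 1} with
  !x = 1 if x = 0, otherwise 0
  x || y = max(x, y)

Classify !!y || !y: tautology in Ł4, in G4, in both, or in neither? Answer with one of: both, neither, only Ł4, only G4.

In Ł4: at y = 1/3 the value is 2/3 — not a tautology.
In G4: every assignment gives 1 — tautology.

only G4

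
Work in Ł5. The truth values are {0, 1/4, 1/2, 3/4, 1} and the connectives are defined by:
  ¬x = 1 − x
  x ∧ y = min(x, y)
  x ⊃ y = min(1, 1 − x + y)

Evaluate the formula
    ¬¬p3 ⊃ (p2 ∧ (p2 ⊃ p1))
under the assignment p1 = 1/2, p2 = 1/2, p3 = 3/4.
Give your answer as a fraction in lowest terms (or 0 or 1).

3/4

¬p3 = ¬3/4 = 1/4
¬¬p3 = ¬1/4 = 3/4
p2 ⊃ p1 = 1/2 ⊃ 1/2 = 1
p2 ∧ (p2 ⊃ p1) = 1/2 ∧ 1 = 1/2
¬¬p3 ⊃ (p2 ∧ (p2 ⊃ p1)) = 3/4 ⊃ 1/2 = 3/4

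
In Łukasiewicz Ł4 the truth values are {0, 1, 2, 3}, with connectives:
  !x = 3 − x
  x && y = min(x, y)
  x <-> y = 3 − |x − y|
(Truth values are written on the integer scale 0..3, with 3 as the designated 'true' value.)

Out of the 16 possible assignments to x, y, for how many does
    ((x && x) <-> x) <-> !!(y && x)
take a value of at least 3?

x = 0, y = 0 ↦ 0  <
x = 0, y = 1 ↦ 0  <
x = 0, y = 2 ↦ 0  <
x = 0, y = 3 ↦ 0  <
x = 1, y = 0 ↦ 0  <
x = 1, y = 1 ↦ 1  <
x = 1, y = 2 ↦ 1  <
x = 1, y = 3 ↦ 1  <
x = 2, y = 0 ↦ 0  <
x = 2, y = 1 ↦ 1  <
x = 2, y = 2 ↦ 2  <
x = 2, y = 3 ↦ 2  <
x = 3, y = 0 ↦ 0  <
x = 3, y = 1 ↦ 1  <
x = 3, y = 2 ↦ 2  <
x = 3, y = 3 ↦ 3  ≥
So 1 of the 16 assignments meets the threshold.

1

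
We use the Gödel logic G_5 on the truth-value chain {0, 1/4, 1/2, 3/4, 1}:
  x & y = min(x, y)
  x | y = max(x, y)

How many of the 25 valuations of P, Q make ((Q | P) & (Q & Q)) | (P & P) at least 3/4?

value 1: 9 assignments (counts)
value 3/4: 7 assignments (counts)
value 1/2: 5 assignments
value 1/4: 3 assignments
value 0: 1 assignment
So 16 of the 25 assignments meet the threshold.

16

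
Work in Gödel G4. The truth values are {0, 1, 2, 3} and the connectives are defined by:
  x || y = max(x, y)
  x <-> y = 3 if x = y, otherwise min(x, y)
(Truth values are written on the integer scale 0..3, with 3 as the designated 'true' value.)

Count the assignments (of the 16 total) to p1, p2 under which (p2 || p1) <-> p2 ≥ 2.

11

p1 = 0, p2 = 0 ↦ 3  ≥
p1 = 0, p2 = 1 ↦ 3  ≥
p1 = 0, p2 = 2 ↦ 3  ≥
p1 = 0, p2 = 3 ↦ 3  ≥
p1 = 1, p2 = 0 ↦ 0  <
p1 = 1, p2 = 1 ↦ 3  ≥
p1 = 1, p2 = 2 ↦ 3  ≥
p1 = 1, p2 = 3 ↦ 3  ≥
p1 = 2, p2 = 0 ↦ 0  <
p1 = 2, p2 = 1 ↦ 1  <
p1 = 2, p2 = 2 ↦ 3  ≥
p1 = 2, p2 = 3 ↦ 3  ≥
p1 = 3, p2 = 0 ↦ 0  <
p1 = 3, p2 = 1 ↦ 1  <
p1 = 3, p2 = 2 ↦ 2  ≥
p1 = 3, p2 = 3 ↦ 3  ≥
So 11 of the 16 assignments meet the threshold.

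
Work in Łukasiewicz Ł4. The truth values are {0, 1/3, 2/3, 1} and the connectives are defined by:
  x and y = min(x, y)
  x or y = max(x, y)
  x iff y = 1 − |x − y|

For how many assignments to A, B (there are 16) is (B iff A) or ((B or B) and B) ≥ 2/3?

13

A = 0, B = 0 ↦ 1  ≥
A = 0, B = 1/3 ↦ 2/3  ≥
A = 0, B = 2/3 ↦ 2/3  ≥
A = 0, B = 1 ↦ 1  ≥
A = 1/3, B = 0 ↦ 2/3  ≥
A = 1/3, B = 1/3 ↦ 1  ≥
A = 1/3, B = 2/3 ↦ 2/3  ≥
A = 1/3, B = 1 ↦ 1  ≥
A = 2/3, B = 0 ↦ 1/3  <
A = 2/3, B = 1/3 ↦ 2/3  ≥
A = 2/3, B = 2/3 ↦ 1  ≥
A = 2/3, B = 1 ↦ 1  ≥
A = 1, B = 0 ↦ 0  <
A = 1, B = 1/3 ↦ 1/3  <
A = 1, B = 2/3 ↦ 2/3  ≥
A = 1, B = 1 ↦ 1  ≥
So 13 of the 16 assignments meet the threshold.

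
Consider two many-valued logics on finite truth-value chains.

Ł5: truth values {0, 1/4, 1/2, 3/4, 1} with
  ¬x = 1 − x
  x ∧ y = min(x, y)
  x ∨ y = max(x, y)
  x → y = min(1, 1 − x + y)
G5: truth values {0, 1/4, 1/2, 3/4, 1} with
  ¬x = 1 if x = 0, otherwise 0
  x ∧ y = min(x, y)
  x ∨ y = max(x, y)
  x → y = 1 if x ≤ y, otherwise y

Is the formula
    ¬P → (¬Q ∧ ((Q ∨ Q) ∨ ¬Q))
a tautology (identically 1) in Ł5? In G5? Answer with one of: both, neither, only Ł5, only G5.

neither

In Ł5: at P = 0, Q = 1/4 the value is 3/4 — not a tautology.
In G5: at P = 0, Q = 1/4 the value is 0 — not a tautology.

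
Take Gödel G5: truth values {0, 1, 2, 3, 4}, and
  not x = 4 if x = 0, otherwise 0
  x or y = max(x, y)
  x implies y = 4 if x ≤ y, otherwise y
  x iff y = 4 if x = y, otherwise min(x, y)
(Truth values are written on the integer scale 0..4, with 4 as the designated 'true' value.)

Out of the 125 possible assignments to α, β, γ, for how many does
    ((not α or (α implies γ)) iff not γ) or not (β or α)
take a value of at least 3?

value 4: 9 assignments (counts)
value 0: 116 assignments
So 9 of the 125 assignments meet the threshold.

9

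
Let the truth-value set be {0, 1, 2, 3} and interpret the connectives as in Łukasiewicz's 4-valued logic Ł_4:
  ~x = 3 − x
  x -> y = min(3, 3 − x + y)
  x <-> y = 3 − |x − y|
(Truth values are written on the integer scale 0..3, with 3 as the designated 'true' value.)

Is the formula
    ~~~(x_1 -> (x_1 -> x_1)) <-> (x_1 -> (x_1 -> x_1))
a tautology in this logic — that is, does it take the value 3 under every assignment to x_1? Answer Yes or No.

Counterexample: take x_1 = 0.
x_1 -> x_1 = 0 -> 0 = 3
x_1 -> (x_1 -> x_1) = 0 -> 3 = 3
~(x_1 -> (x_1 -> x_1)) = ~3 = 0
~~(x_1 -> (x_1 -> x_1)) = ~0 = 3
~~~(x_1 -> (x_1 -> x_1)) = ~3 = 0
x_1 -> x_1 = 0 -> 0 = 3
x_1 -> (x_1 -> x_1) = 0 -> 3 = 3
~~~(x_1 -> (x_1 -> x_1)) <-> (x_1 -> (x_1 -> x_1)) = 0 <-> 3 = 0
This gives 0 ≠ 3.

No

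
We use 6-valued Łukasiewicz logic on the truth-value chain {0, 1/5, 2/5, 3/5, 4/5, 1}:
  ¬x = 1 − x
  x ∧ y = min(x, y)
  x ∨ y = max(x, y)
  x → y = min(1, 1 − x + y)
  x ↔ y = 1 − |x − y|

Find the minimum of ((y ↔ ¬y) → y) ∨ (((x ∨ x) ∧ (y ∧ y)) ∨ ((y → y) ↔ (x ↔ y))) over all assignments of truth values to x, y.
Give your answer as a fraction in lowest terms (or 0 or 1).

3/5

Take x = 0, y = 2/5:
¬y = ¬2/5 = 3/5
y ↔ ¬y = 2/5 ↔ 3/5 = 4/5
(y ↔ ¬y) → y = 4/5 → 2/5 = 3/5
x ∨ x = 0 ∨ 0 = 0
y ∧ y = 2/5 ∧ 2/5 = 2/5
(x ∨ x) ∧ (y ∧ y) = 0 ∧ 2/5 = 0
y → y = 2/5 → 2/5 = 1
x ↔ y = 0 ↔ 2/5 = 3/5
(y → y) ↔ (x ↔ y) = 1 ↔ 3/5 = 3/5
((x ∨ x) ∧ (y ∧ y)) ∨ ((y → y) ↔ (x ↔ y)) = 0 ∨ 3/5 = 3/5
((y ↔ ¬y) → y) ∨ (((x ∨ x) ∧ (y ∧ y)) ∨ ((y → y) ↔ (x ↔ y))) = 3/5 ∨ 3/5 = 3/5
No assignment yields a value below 3/5, so this is the minimum.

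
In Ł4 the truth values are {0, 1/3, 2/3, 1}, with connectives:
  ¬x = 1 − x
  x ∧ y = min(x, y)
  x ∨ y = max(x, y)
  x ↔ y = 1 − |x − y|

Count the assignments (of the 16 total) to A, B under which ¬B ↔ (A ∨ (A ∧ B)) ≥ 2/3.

10

A = 0, B = 0 ↦ 0  <
A = 0, B = 1/3 ↦ 1/3  <
A = 0, B = 2/3 ↦ 2/3  ≥
A = 0, B = 1 ↦ 1  ≥
A = 1/3, B = 0 ↦ 1/3  <
A = 1/3, B = 1/3 ↦ 2/3  ≥
A = 1/3, B = 2/3 ↦ 1  ≥
A = 1/3, B = 1 ↦ 2/3  ≥
A = 2/3, B = 0 ↦ 2/3  ≥
A = 2/3, B = 1/3 ↦ 1  ≥
A = 2/3, B = 2/3 ↦ 2/3  ≥
A = 2/3, B = 1 ↦ 1/3  <
A = 1, B = 0 ↦ 1  ≥
A = 1, B = 1/3 ↦ 2/3  ≥
A = 1, B = 2/3 ↦ 1/3  <
A = 1, B = 1 ↦ 0  <
So 10 of the 16 assignments meet the threshold.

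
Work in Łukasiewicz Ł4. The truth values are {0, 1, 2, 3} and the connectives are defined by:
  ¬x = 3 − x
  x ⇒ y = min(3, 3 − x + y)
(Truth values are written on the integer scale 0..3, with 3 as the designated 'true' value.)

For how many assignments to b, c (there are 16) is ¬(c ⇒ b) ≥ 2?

b = 0, c = 0 ↦ 0  <
b = 0, c = 1 ↦ 1  <
b = 0, c = 2 ↦ 2  ≥
b = 0, c = 3 ↦ 3  ≥
b = 1, c = 0 ↦ 0  <
b = 1, c = 1 ↦ 0  <
b = 1, c = 2 ↦ 1  <
b = 1, c = 3 ↦ 2  ≥
b = 2, c = 0 ↦ 0  <
b = 2, c = 1 ↦ 0  <
b = 2, c = 2 ↦ 0  <
b = 2, c = 3 ↦ 1  <
b = 3, c = 0 ↦ 0  <
b = 3, c = 1 ↦ 0  <
b = 3, c = 2 ↦ 0  <
b = 3, c = 3 ↦ 0  <
So 3 of the 16 assignments meet the threshold.

3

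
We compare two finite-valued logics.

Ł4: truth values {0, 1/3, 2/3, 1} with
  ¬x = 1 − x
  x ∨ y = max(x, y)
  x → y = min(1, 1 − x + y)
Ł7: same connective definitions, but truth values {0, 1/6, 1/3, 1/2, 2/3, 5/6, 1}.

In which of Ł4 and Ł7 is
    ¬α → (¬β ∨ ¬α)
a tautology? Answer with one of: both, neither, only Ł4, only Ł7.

In Ł4: every assignment gives 1 — tautology.
In Ł7: every assignment gives 1 — tautology.

both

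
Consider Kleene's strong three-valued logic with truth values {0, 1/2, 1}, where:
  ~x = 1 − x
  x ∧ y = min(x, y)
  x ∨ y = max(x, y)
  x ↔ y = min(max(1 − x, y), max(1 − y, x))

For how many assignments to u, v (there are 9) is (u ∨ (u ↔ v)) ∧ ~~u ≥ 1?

u = 0, v = 0 ↦ 0  <
u = 0, v = 1/2 ↦ 0  <
u = 0, v = 1 ↦ 0  <
u = 1/2, v = 0 ↦ 1/2  <
u = 1/2, v = 1/2 ↦ 1/2  <
u = 1/2, v = 1 ↦ 1/2  <
u = 1, v = 0 ↦ 1  ≥
u = 1, v = 1/2 ↦ 1  ≥
u = 1, v = 1 ↦ 1  ≥
So 3 of the 9 assignments meet the threshold.

3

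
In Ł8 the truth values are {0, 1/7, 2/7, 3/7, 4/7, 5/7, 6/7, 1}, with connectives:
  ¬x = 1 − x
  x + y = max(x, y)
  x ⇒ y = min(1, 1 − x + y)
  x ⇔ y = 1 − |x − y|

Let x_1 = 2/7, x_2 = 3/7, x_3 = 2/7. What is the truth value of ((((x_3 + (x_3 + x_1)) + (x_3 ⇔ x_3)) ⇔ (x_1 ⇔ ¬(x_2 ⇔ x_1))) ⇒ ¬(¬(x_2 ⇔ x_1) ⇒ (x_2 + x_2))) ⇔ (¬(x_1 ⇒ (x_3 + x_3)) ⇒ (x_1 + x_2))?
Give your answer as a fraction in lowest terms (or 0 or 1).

1/7

x_3 + x_1 = 2/7 + 2/7 = 2/7
x_3 + (x_3 + x_1) = 2/7 + 2/7 = 2/7
x_3 ⇔ x_3 = 2/7 ⇔ 2/7 = 1
(x_3 + (x_3 + x_1)) + (x_3 ⇔ x_3) = 2/7 + 1 = 1
x_2 ⇔ x_1 = 3/7 ⇔ 2/7 = 6/7
¬(x_2 ⇔ x_1) = ¬6/7 = 1/7
x_1 ⇔ ¬(x_2 ⇔ x_1) = 2/7 ⇔ 1/7 = 6/7
((x_3 + (x_3 + x_1)) + (x_3 ⇔ x_3)) ⇔ (x_1 ⇔ ¬(x_2 ⇔ x_1)) = 1 ⇔ 6/7 = 6/7
x_2 ⇔ x_1 = 3/7 ⇔ 2/7 = 6/7
¬(x_2 ⇔ x_1) = ¬6/7 = 1/7
x_2 + x_2 = 3/7 + 3/7 = 3/7
¬(x_2 ⇔ x_1) ⇒ (x_2 + x_2) = 1/7 ⇒ 3/7 = 1
¬(¬(x_2 ⇔ x_1) ⇒ (x_2 + x_2)) = ¬1 = 0
(((x_3 + (x_3 + x_1)) + (x_3 ⇔ x_3)) ⇔ (x_1 ⇔ ¬(x_2 ⇔ x_1))) ⇒ ¬(¬(x_2 ⇔ x_1) ⇒ (x_2 + x_2)) = 6/7 ⇒ 0 = 1/7
x_3 + x_3 = 2/7 + 2/7 = 2/7
x_1 ⇒ (x_3 + x_3) = 2/7 ⇒ 2/7 = 1
¬(x_1 ⇒ (x_3 + x_3)) = ¬1 = 0
x_1 + x_2 = 2/7 + 3/7 = 3/7
¬(x_1 ⇒ (x_3 + x_3)) ⇒ (x_1 + x_2) = 0 ⇒ 3/7 = 1
((((x_3 + (x_3 + x_1)) + (x_3 ⇔ x_3)) ⇔ (x_1 ⇔ ¬(x_2 ⇔ x_1))) ⇒ ¬(¬(x_2 ⇔ x_1) ⇒ (x_2 + x_2))) ⇔ (¬(x_1 ⇒ (x_3 + x_3)) ⇒ (x_1 + x_2)) = 1/7 ⇔ 1 = 1/7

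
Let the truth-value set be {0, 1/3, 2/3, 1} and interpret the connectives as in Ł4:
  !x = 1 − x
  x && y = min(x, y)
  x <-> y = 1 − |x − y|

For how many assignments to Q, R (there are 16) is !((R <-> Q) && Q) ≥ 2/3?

11

Q = 0, R = 0 ↦ 1  ≥
Q = 0, R = 1/3 ↦ 1  ≥
Q = 0, R = 2/3 ↦ 1  ≥
Q = 0, R = 1 ↦ 1  ≥
Q = 1/3, R = 0 ↦ 2/3  ≥
Q = 1/3, R = 1/3 ↦ 2/3  ≥
Q = 1/3, R = 2/3 ↦ 2/3  ≥
Q = 1/3, R = 1 ↦ 2/3  ≥
Q = 2/3, R = 0 ↦ 2/3  ≥
Q = 2/3, R = 1/3 ↦ 1/3  <
Q = 2/3, R = 2/3 ↦ 1/3  <
Q = 2/3, R = 1 ↦ 1/3  <
Q = 1, R = 0 ↦ 1  ≥
Q = 1, R = 1/3 ↦ 2/3  ≥
Q = 1, R = 2/3 ↦ 1/3  <
Q = 1, R = 1 ↦ 0  <
So 11 of the 16 assignments meet the threshold.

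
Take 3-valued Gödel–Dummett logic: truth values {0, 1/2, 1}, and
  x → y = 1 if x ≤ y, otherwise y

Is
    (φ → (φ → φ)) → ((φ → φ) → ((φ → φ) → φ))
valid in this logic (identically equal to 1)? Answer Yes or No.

Counterexample: take φ = 0.
φ → φ = 0 → 0 = 1
φ → (φ → φ) = 0 → 1 = 1
φ → φ = 0 → 0 = 1
φ → φ = 0 → 0 = 1
(φ → φ) → φ = 1 → 0 = 0
(φ → φ) → ((φ → φ) → φ) = 1 → 0 = 0
(φ → (φ → φ)) → ((φ → φ) → ((φ → φ) → φ)) = 1 → 0 = 0
This gives 0 ≠ 1.

No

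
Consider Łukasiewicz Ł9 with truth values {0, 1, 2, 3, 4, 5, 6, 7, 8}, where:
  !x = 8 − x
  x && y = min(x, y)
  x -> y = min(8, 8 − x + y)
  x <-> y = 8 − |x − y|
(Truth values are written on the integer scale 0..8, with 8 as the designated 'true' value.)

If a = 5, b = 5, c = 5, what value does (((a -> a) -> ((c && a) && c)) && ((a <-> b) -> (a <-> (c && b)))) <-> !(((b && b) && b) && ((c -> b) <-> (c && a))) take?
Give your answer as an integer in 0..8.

6

a -> a = 5 -> 5 = 8
c && a = 5 && 5 = 5
(c && a) && c = 5 && 5 = 5
(a -> a) -> ((c && a) && c) = 8 -> 5 = 5
a <-> b = 5 <-> 5 = 8
c && b = 5 && 5 = 5
a <-> (c && b) = 5 <-> 5 = 8
(a <-> b) -> (a <-> (c && b)) = 8 -> 8 = 8
((a -> a) -> ((c && a) && c)) && ((a <-> b) -> (a <-> (c && b))) = 5 && 8 = 5
b && b = 5 && 5 = 5
(b && b) && b = 5 && 5 = 5
c -> b = 5 -> 5 = 8
c && a = 5 && 5 = 5
(c -> b) <-> (c && a) = 8 <-> 5 = 5
((b && b) && b) && ((c -> b) <-> (c && a)) = 5 && 5 = 5
!(((b && b) && b) && ((c -> b) <-> (c && a))) = !5 = 3
(((a -> a) -> ((c && a) && c)) && ((a <-> b) -> (a <-> (c && b)))) <-> !(((b && b) && b) && ((c -> b) <-> (c && a))) = 5 <-> 3 = 6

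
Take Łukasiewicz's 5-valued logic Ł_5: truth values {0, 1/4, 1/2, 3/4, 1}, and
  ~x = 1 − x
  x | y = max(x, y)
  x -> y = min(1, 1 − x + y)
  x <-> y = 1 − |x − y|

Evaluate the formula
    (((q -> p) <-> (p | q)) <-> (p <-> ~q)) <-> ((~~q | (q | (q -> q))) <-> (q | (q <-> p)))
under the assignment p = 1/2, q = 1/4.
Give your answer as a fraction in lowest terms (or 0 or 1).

1

q -> p = 1/4 -> 1/2 = 1
p | q = 1/2 | 1/4 = 1/2
(q -> p) <-> (p | q) = 1 <-> 1/2 = 1/2
~q = ~1/4 = 3/4
p <-> ~q = 1/2 <-> 3/4 = 3/4
((q -> p) <-> (p | q)) <-> (p <-> ~q) = 1/2 <-> 3/4 = 3/4
~q = ~1/4 = 3/4
~~q = ~3/4 = 1/4
q -> q = 1/4 -> 1/4 = 1
q | (q -> q) = 1/4 | 1 = 1
~~q | (q | (q -> q)) = 1/4 | 1 = 1
q <-> p = 1/4 <-> 1/2 = 3/4
q | (q <-> p) = 1/4 | 3/4 = 3/4
(~~q | (q | (q -> q))) <-> (q | (q <-> p)) = 1 <-> 3/4 = 3/4
(((q -> p) <-> (p | q)) <-> (p <-> ~q)) <-> ((~~q | (q | (q -> q))) <-> (q | (q <-> p))) = 3/4 <-> 3/4 = 1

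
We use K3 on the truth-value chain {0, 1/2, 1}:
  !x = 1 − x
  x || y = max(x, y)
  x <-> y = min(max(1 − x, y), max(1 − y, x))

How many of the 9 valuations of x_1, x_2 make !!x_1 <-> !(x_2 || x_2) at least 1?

x_1 = 0, x_2 = 0 ↦ 0  <
x_1 = 0, x_2 = 1/2 ↦ 1/2  <
x_1 = 0, x_2 = 1 ↦ 1  ≥
x_1 = 1/2, x_2 = 0 ↦ 1/2  <
x_1 = 1/2, x_2 = 1/2 ↦ 1/2  <
x_1 = 1/2, x_2 = 1 ↦ 1/2  <
x_1 = 1, x_2 = 0 ↦ 1  ≥
x_1 = 1, x_2 = 1/2 ↦ 1/2  <
x_1 = 1, x_2 = 1 ↦ 0  <
So 2 of the 9 assignments meet the threshold.

2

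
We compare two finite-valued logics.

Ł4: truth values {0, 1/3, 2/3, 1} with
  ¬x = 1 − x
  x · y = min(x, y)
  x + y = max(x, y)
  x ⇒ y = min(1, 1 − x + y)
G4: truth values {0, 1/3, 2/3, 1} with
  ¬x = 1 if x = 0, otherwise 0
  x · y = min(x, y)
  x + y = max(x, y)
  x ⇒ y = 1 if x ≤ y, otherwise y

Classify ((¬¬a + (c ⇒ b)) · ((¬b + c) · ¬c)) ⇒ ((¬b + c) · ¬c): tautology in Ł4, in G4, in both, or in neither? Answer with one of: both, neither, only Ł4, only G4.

both

In Ł4: every assignment gives 1 — tautology.
In G4: every assignment gives 1 — tautology.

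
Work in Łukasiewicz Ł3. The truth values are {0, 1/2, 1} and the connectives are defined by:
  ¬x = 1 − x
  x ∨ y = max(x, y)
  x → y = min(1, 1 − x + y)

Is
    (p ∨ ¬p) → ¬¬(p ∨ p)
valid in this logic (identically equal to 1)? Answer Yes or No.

No

Counterexample: take p = 0.
¬p = ¬0 = 1
p ∨ ¬p = 0 ∨ 1 = 1
p ∨ p = 0 ∨ 0 = 0
¬(p ∨ p) = ¬0 = 1
¬¬(p ∨ p) = ¬1 = 0
(p ∨ ¬p) → ¬¬(p ∨ p) = 1 → 0 = 0
This gives 0 ≠ 1.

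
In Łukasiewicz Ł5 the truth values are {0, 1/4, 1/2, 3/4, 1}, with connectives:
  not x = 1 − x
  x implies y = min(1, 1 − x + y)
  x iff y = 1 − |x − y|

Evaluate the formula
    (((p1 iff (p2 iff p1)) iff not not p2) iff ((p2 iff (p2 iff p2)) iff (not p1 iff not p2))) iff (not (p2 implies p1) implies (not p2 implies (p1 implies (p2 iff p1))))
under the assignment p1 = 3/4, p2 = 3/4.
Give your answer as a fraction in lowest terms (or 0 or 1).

3/4

p2 iff p1 = 3/4 iff 3/4 = 1
p1 iff (p2 iff p1) = 3/4 iff 1 = 3/4
not p2 = not 3/4 = 1/4
not not p2 = not 1/4 = 3/4
(p1 iff (p2 iff p1)) iff not not p2 = 3/4 iff 3/4 = 1
p2 iff p2 = 3/4 iff 3/4 = 1
p2 iff (p2 iff p2) = 3/4 iff 1 = 3/4
not p1 = not 3/4 = 1/4
not p2 = not 3/4 = 1/4
not p1 iff not p2 = 1/4 iff 1/4 = 1
(p2 iff (p2 iff p2)) iff (not p1 iff not p2) = 3/4 iff 1 = 3/4
((p1 iff (p2 iff p1)) iff not not p2) iff ((p2 iff (p2 iff p2)) iff (not p1 iff not p2)) = 1 iff 3/4 = 3/4
p2 implies p1 = 3/4 implies 3/4 = 1
not (p2 implies p1) = not 1 = 0
not p2 = not 3/4 = 1/4
p2 iff p1 = 3/4 iff 3/4 = 1
p1 implies (p2 iff p1) = 3/4 implies 1 = 1
not p2 implies (p1 implies (p2 iff p1)) = 1/4 implies 1 = 1
not (p2 implies p1) implies (not p2 implies (p1 implies (p2 iff p1))) = 0 implies 1 = 1
(((p1 iff (p2 iff p1)) iff not not p2) iff ((p2 iff (p2 iff p2)) iff (not p1 iff not p2))) iff (not (p2 implies p1) implies (not p2 implies (p1 implies (p2 iff p1)))) = 3/4 iff 1 = 3/4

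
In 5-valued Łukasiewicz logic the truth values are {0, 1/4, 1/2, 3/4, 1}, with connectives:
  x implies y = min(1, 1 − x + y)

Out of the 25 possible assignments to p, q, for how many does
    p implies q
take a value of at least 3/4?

value 1: 15 assignments (counts)
value 3/4: 4 assignments (counts)
value 1/2: 3 assignments
value 1/4: 2 assignments
value 0: 1 assignment
So 19 of the 25 assignments meet the threshold.

19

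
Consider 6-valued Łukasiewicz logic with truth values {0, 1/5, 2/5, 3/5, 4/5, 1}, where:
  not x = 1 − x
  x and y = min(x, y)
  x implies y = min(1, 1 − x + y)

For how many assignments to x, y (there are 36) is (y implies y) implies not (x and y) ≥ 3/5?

27

value 1: 11 assignments (counts)
value 4/5: 9 assignments (counts)
value 3/5: 7 assignments (counts)
value 2/5: 5 assignments
value 1/5: 3 assignments
value 0: 1 assignment
So 27 of the 36 assignments meet the threshold.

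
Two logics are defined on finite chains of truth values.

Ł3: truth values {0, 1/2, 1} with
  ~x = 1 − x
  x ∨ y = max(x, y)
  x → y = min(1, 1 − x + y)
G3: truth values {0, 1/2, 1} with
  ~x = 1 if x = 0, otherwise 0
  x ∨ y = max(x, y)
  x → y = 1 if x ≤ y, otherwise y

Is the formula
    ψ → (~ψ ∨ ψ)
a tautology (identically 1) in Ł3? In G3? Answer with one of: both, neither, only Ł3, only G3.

In Ł3: every assignment gives 1 — tautology.
In G3: every assignment gives 1 — tautology.

both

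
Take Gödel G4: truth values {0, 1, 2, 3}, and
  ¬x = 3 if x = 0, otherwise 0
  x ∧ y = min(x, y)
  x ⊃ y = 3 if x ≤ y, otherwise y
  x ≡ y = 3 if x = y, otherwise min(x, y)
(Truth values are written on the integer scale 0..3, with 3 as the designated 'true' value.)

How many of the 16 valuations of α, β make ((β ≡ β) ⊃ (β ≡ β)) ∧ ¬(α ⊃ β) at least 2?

α = 0, β = 0 ↦ 0  <
α = 0, β = 1 ↦ 0  <
α = 0, β = 2 ↦ 0  <
α = 0, β = 3 ↦ 0  <
α = 1, β = 0 ↦ 3  ≥
α = 1, β = 1 ↦ 0  <
α = 1, β = 2 ↦ 0  <
α = 1, β = 3 ↦ 0  <
α = 2, β = 0 ↦ 3  ≥
α = 2, β = 1 ↦ 0  <
α = 2, β = 2 ↦ 0  <
α = 2, β = 3 ↦ 0  <
α = 3, β = 0 ↦ 3  ≥
α = 3, β = 1 ↦ 0  <
α = 3, β = 2 ↦ 0  <
α = 3, β = 3 ↦ 0  <
So 3 of the 16 assignments meet the threshold.

3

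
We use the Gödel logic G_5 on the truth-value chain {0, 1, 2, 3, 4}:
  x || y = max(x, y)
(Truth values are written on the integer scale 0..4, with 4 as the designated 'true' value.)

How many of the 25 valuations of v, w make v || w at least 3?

16

value 4: 9 assignments (counts)
value 3: 7 assignments (counts)
value 2: 5 assignments
value 1: 3 assignments
value 0: 1 assignment
So 16 of the 25 assignments meet the threshold.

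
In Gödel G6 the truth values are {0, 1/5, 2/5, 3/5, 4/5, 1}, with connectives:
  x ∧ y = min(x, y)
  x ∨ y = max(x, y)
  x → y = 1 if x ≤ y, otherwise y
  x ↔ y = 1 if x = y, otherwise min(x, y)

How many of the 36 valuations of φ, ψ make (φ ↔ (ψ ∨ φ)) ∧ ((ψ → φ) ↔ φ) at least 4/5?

12

value 1: 6 assignments (counts)
value 4/5: 6 assignments (counts)
value 3/5: 6 assignments
value 2/5: 6 assignments
value 1/5: 6 assignments
value 0: 6 assignments
So 12 of the 36 assignments meet the threshold.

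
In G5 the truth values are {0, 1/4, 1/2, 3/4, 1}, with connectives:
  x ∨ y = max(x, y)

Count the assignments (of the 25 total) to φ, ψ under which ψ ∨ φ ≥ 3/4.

value 1: 9 assignments (counts)
value 3/4: 7 assignments (counts)
value 1/2: 5 assignments
value 1/4: 3 assignments
value 0: 1 assignment
So 16 of the 25 assignments meet the threshold.

16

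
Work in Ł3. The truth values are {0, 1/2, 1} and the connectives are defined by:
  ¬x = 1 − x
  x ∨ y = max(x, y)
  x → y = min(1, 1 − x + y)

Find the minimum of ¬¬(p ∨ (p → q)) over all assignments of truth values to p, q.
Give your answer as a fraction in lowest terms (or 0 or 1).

Take p = 1/2, q = 0:
p → q = 1/2 → 0 = 1/2
p ∨ (p → q) = 1/2 ∨ 1/2 = 1/2
¬(p ∨ (p → q)) = ¬1/2 = 1/2
¬¬(p ∨ (p → q)) = ¬1/2 = 1/2
No assignment yields a value below 1/2, so this is the minimum.

1/2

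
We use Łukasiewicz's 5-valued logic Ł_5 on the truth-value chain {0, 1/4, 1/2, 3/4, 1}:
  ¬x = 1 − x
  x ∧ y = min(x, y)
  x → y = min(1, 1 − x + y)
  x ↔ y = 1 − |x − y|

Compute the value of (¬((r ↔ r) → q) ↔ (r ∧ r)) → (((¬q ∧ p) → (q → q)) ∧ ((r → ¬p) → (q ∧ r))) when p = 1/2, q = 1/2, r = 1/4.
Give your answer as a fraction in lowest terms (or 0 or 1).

1/2

r ↔ r = 1/4 ↔ 1/4 = 1
(r ↔ r) → q = 1 → 1/2 = 1/2
¬((r ↔ r) → q) = ¬1/2 = 1/2
r ∧ r = 1/4 ∧ 1/4 = 1/4
¬((r ↔ r) → q) ↔ (r ∧ r) = 1/2 ↔ 1/4 = 3/4
¬q = ¬1/2 = 1/2
¬q ∧ p = 1/2 ∧ 1/2 = 1/2
q → q = 1/2 → 1/2 = 1
(¬q ∧ p) → (q → q) = 1/2 → 1 = 1
¬p = ¬1/2 = 1/2
r → ¬p = 1/4 → 1/2 = 1
q ∧ r = 1/2 ∧ 1/4 = 1/4
(r → ¬p) → (q ∧ r) = 1 → 1/4 = 1/4
((¬q ∧ p) → (q → q)) ∧ ((r → ¬p) → (q ∧ r)) = 1 ∧ 1/4 = 1/4
(¬((r ↔ r) → q) ↔ (r ∧ r)) → (((¬q ∧ p) → (q → q)) ∧ ((r → ¬p) → (q ∧ r))) = 3/4 → 1/4 = 1/2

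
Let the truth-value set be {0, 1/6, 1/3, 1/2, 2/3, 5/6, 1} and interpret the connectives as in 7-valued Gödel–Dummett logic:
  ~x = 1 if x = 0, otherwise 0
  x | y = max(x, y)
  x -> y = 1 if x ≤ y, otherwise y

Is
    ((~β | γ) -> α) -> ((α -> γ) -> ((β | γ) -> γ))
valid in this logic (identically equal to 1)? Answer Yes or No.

No

Counterexample: take α = 0, β = 1/6, γ = 0.
~β = ~1/6 = 0
~β | γ = 0 | 0 = 0
(~β | γ) -> α = 0 -> 0 = 1
α -> γ = 0 -> 0 = 1
β | γ = 1/6 | 0 = 1/6
(β | γ) -> γ = 1/6 -> 0 = 0
(α -> γ) -> ((β | γ) -> γ) = 1 -> 0 = 0
((~β | γ) -> α) -> ((α -> γ) -> ((β | γ) -> γ)) = 1 -> 0 = 0
This gives 0 ≠ 1.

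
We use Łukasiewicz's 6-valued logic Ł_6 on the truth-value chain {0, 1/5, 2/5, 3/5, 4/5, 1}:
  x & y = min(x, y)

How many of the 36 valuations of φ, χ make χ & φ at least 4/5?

value 1: 1 assignment (counts)
value 4/5: 3 assignments (counts)
value 3/5: 5 assignments
value 2/5: 7 assignments
value 1/5: 9 assignments
value 0: 11 assignments
So 4 of the 36 assignments meet the threshold.

4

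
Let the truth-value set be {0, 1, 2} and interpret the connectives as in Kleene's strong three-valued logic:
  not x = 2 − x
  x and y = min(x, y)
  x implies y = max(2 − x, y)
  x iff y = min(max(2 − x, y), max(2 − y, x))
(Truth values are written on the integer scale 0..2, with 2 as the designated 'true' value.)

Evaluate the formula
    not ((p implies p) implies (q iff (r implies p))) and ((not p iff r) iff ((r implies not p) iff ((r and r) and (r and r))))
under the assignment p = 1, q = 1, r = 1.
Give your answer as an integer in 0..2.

1

p implies p = 1 implies 1 = 1
r implies p = 1 implies 1 = 1
q iff (r implies p) = 1 iff 1 = 1
(p implies p) implies (q iff (r implies p)) = 1 implies 1 = 1
not ((p implies p) implies (q iff (r implies p))) = not 1 = 1
not p = not 1 = 1
not p iff r = 1 iff 1 = 1
not p = not 1 = 1
r implies not p = 1 implies 1 = 1
r and r = 1 and 1 = 1
r and r = 1 and 1 = 1
(r and r) and (r and r) = 1 and 1 = 1
(r implies not p) iff ((r and r) and (r and r)) = 1 iff 1 = 1
(not p iff r) iff ((r implies not p) iff ((r and r) and (r and r))) = 1 iff 1 = 1
not ((p implies p) implies (q iff (r implies p))) and ((not p iff r) iff ((r implies not p) iff ((r and r) and (r and r)))) = 1 and 1 = 1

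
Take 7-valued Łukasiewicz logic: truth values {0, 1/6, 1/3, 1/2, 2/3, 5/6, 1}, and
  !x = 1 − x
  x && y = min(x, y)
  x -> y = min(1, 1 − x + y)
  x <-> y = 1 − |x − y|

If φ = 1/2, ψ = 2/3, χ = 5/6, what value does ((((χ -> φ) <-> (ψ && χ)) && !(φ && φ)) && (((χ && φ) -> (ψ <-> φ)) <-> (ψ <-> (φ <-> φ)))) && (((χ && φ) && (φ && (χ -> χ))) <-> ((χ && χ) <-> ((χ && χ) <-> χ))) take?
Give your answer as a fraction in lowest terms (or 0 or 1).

1/2

χ -> φ = 5/6 -> 1/2 = 2/3
ψ && χ = 2/3 && 5/6 = 2/3
(χ -> φ) <-> (ψ && χ) = 2/3 <-> 2/3 = 1
φ && φ = 1/2 && 1/2 = 1/2
!(φ && φ) = !1/2 = 1/2
((χ -> φ) <-> (ψ && χ)) && !(φ && φ) = 1 && 1/2 = 1/2
χ && φ = 5/6 && 1/2 = 1/2
ψ <-> φ = 2/3 <-> 1/2 = 5/6
(χ && φ) -> (ψ <-> φ) = 1/2 -> 5/6 = 1
φ <-> φ = 1/2 <-> 1/2 = 1
ψ <-> (φ <-> φ) = 2/3 <-> 1 = 2/3
((χ && φ) -> (ψ <-> φ)) <-> (ψ <-> (φ <-> φ)) = 1 <-> 2/3 = 2/3
(((χ -> φ) <-> (ψ && χ)) && !(φ && φ)) && (((χ && φ) -> (ψ <-> φ)) <-> (ψ <-> (φ <-> φ))) = 1/2 && 2/3 = 1/2
χ && φ = 5/6 && 1/2 = 1/2
χ -> χ = 5/6 -> 5/6 = 1
φ && (χ -> χ) = 1/2 && 1 = 1/2
(χ && φ) && (φ && (χ -> χ)) = 1/2 && 1/2 = 1/2
χ && χ = 5/6 && 5/6 = 5/6
χ && χ = 5/6 && 5/6 = 5/6
(χ && χ) <-> χ = 5/6 <-> 5/6 = 1
(χ && χ) <-> ((χ && χ) <-> χ) = 5/6 <-> 1 = 5/6
((χ && φ) && (φ && (χ -> χ))) <-> ((χ && χ) <-> ((χ && χ) <-> χ)) = 1/2 <-> 5/6 = 2/3
((((χ -> φ) <-> (ψ && χ)) && !(φ && φ)) && (((χ && φ) -> (ψ <-> φ)) <-> (ψ <-> (φ <-> φ)))) && (((χ && φ) && (φ && (χ -> χ))) <-> ((χ && χ) <-> ((χ && χ) <-> χ))) = 1/2 && 2/3 = 1/2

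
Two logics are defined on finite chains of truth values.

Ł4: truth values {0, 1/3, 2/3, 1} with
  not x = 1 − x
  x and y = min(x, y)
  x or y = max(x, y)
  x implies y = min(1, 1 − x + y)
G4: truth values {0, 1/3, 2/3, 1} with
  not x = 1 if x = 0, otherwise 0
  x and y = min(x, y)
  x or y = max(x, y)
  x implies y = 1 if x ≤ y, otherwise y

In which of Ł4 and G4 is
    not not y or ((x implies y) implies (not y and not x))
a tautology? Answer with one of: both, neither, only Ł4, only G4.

In Ł4: at x = 0, y = 1/3 the value is 2/3 — not a tautology.
In G4: every assignment gives 1 — tautology.

only G4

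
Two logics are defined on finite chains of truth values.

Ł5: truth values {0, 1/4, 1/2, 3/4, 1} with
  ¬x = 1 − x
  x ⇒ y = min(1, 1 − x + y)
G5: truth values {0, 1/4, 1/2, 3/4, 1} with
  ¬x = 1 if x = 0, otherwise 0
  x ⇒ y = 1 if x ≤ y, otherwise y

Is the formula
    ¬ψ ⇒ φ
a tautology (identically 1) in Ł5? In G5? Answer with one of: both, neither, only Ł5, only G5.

neither

In Ł5: at φ = 0, ψ = 0 the value is 0 — not a tautology.
In G5: at φ = 0, ψ = 0 the value is 0 — not a tautology.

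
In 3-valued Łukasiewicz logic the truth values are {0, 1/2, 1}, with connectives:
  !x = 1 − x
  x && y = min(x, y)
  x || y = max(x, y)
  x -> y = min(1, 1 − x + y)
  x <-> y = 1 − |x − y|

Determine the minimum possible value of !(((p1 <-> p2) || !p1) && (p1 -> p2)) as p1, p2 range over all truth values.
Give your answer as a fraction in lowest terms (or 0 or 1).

Take p1 = 0, p2 = 0:
p1 <-> p2 = 0 <-> 0 = 1
!p1 = !0 = 1
(p1 <-> p2) || !p1 = 1 || 1 = 1
p1 -> p2 = 0 -> 0 = 1
((p1 <-> p2) || !p1) && (p1 -> p2) = 1 && 1 = 1
!(((p1 <-> p2) || !p1) && (p1 -> p2)) = !1 = 0
No assignment yields a value below 0, so this is the minimum.

0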